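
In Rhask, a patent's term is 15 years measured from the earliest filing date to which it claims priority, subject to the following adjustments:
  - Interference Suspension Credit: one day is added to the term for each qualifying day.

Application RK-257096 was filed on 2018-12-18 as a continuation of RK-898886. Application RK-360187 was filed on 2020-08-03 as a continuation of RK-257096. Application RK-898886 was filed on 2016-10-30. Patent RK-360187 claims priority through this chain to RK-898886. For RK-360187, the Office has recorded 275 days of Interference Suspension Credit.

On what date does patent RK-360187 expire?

July 31, 2032

Earliest priority filing: 30 October 2016.
Base term: 30 October 2016 + 15 years → 30 October 2031.
Interference Suspension Credit: +275 days → 31 July 2032.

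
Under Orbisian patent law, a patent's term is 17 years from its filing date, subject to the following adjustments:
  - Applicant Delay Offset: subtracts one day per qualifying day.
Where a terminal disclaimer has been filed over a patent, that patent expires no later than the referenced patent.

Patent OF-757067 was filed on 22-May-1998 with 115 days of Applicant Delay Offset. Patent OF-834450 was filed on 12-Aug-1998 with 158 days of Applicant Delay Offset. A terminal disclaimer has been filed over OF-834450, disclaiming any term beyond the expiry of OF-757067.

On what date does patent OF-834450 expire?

January 27, 2015

Natural term of OF-834450:
  Base: filing + 17 years → 12 August 2015.
  Applicant Delay Offset: −158 days → 7 March 2015.
Expiry of referenced patent OF-757067:
  Base: filing + 17 years → 22 May 2015.
  Applicant Delay Offset: −115 days → 27 January 2015.
Terminal disclaimer: OF-834450 expires on the earlier of 7 March 2015 and 27 January 2015.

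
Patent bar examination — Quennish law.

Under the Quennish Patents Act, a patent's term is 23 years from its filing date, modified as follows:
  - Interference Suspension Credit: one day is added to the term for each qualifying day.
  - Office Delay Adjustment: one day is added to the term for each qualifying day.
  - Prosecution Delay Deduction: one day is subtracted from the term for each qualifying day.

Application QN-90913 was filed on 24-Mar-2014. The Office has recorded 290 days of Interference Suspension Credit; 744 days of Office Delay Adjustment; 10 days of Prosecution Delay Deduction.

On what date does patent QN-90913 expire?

Base term: filing date + 23 years → 24 March 2037.
Interference Suspension Credit: +290 days → 8 January 2038.
Office Delay Adjustment: +744 days → 22 January 2040.
Prosecution Delay Deduction: −10 days → 12 January 2040.

2040-01-12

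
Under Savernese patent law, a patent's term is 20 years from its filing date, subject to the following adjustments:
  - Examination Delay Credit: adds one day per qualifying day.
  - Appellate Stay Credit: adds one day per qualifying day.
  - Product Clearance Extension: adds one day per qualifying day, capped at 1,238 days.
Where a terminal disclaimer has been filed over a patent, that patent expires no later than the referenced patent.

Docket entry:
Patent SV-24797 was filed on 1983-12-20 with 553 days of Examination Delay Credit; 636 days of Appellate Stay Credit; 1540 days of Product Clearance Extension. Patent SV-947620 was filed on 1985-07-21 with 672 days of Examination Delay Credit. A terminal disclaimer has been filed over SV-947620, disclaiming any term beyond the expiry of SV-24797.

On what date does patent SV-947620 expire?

Natural term of SV-947620:
  Base: filing + 20 years → 21 July 2005.
  Examination Delay Credit: +672 days → 24 May 2007.
Expiry of referenced patent SV-24797:
  Base: filing + 20 years → 20 December 2003.
  Examination Delay Credit: +553 days → 25 June 2005.
  Appellate Stay Credit: +636 days → 23 March 2007.
  Product Clearance Extension: 1540 days claimed exceeds the 1238-day cap, so +1238 days → 12 August 2010.
Terminal disclaimer: SV-947620 expires on the earlier of 24 May 2007 and 12 August 2010.

2007-05-24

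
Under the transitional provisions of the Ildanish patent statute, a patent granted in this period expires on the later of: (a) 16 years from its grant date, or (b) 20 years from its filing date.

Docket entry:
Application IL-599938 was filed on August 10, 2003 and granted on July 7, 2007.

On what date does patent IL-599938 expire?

August 10, 2023

(a) grant + 16 years → 7 July 2023.
(b) filing + 20 years → 10 August 2023.
Later of the two: 10 August 2023.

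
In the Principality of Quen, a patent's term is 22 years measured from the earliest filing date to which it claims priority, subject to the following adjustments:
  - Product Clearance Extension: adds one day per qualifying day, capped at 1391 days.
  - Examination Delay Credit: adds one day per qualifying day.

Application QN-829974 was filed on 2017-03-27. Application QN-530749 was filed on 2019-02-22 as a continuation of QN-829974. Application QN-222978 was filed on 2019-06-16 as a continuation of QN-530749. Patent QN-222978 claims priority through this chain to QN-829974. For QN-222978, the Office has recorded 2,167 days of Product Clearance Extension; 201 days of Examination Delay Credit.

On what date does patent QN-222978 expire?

Earliest priority filing: 27 March 2017.
Base term: 27 March 2017 + 22 years → 27 March 2039.
Product Clearance Extension: 2167 days claimed exceeds the 1391-day cap, so +1391 days → 16 January 2043.
Examination Delay Credit: +201 days → 5 August 2043.

August 5, 2043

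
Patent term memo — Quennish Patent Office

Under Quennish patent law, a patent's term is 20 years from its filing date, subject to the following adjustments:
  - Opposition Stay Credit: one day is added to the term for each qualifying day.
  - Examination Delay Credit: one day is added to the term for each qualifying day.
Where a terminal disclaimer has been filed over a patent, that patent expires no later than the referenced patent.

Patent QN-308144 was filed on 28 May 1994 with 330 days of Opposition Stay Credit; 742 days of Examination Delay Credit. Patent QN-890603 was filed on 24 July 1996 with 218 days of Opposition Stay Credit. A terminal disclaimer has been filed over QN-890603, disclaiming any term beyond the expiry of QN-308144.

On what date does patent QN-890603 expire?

February 27, 2017

Natural term of QN-890603:
  Base: filing + 20 years → 24 July 2016.
  Opposition Stay Credit: +218 days → 27 February 2017.
Expiry of referenced patent QN-308144:
  Base: filing + 20 years → 28 May 2014.
  Opposition Stay Credit: +330 days → 23 April 2015.
  Examination Delay Credit: +742 days → 4 May 2017.
Terminal disclaimer: QN-890603 expires on the earlier of 27 February 2017 and 4 May 2017.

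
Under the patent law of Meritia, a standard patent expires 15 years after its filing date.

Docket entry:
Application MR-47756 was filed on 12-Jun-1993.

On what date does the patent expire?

Filing date + 15 years → 12 June 2008.

2008-06-12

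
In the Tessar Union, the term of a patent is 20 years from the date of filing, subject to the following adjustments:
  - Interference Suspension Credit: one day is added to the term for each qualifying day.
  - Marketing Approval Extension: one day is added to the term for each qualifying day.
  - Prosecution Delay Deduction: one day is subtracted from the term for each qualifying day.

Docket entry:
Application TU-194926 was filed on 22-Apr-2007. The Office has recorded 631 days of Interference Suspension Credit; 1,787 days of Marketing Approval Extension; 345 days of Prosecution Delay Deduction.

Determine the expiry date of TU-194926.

Base term: filing date + 20 years → 22 April 2027.
Interference Suspension Credit: +631 days → 12 January 2029.
Marketing Approval Extension: +1787 days → 4 December 2033.
Prosecution Delay Deduction: −345 days → 24 December 2032.

December 24, 2032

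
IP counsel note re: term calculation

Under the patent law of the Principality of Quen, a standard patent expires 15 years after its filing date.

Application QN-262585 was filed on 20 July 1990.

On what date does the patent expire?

Filing date + 15 years → 20 July 2005.

2005-07-20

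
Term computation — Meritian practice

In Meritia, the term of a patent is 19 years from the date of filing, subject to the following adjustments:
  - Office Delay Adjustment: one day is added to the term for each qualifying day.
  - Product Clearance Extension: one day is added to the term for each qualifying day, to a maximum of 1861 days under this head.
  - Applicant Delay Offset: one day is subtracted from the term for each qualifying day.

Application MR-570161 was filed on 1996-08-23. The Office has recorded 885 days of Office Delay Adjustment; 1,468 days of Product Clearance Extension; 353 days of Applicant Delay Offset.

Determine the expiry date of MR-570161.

Base term: filing date + 19 years → 23 August 2015.
Office Delay Adjustment: +885 days → 24 January 2018.
Product Clearance Extension: 1468 days (within the 1861-day cap) → +1468 days → 31 January 2022.
Applicant Delay Offset: −353 days → 12 February 2021.

February 12, 2021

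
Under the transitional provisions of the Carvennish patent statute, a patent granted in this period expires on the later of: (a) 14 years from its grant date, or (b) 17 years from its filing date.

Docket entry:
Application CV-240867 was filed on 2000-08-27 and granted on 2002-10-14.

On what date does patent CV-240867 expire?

(a) grant + 14 years → 14 October 2016.
(b) filing + 17 years → 27 August 2017.
Later of the two: 27 August 2017.

2017-08-27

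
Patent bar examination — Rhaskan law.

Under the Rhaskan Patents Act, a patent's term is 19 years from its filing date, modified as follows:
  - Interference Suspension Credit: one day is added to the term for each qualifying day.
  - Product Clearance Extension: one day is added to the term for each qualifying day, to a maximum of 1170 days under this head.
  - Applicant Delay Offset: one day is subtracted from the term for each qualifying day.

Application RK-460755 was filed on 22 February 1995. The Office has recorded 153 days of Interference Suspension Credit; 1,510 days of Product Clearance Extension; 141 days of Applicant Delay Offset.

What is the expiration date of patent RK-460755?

2017-05-19

Base term: filing date + 19 years → 22 February 2014.
Interference Suspension Credit: +153 days → 25 July 2014.
Product Clearance Extension: 1510 days claimed exceeds the 1170-day cap, so +1170 days → 7 October 2017.
Applicant Delay Offset: −141 days → 19 May 2017.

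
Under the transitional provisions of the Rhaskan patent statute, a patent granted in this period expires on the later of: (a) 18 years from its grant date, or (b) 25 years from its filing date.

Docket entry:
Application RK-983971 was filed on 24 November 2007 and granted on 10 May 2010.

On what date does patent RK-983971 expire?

(a) grant + 18 years → 10 May 2028.
(b) filing + 25 years → 24 November 2032.
Later of the two: 24 November 2032.

November 24, 2032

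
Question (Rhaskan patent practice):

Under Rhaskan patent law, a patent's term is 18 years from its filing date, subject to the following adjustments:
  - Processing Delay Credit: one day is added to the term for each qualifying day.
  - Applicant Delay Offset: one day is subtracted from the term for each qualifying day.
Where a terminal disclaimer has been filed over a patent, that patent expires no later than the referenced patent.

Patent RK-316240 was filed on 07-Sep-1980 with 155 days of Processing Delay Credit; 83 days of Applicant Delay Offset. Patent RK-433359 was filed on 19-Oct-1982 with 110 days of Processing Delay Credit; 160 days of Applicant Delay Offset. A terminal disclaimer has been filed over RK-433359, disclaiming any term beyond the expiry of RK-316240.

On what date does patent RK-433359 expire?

Natural term of RK-433359:
  Base: filing + 18 years → 19 October 2000.
  Processing Delay Credit: +110 days → 6 February 2001.
  Applicant Delay Offset: −160 days → 30 August 2000.
Expiry of referenced patent RK-316240:
  Base: filing + 18 years → 7 September 1998.
  Processing Delay Credit: +155 days → 9 February 1999.
  Applicant Delay Offset: −83 days → 18 November 1998.
Terminal disclaimer: RK-433359 expires on the earlier of 30 August 2000 and 18 November 1998.

1998-11-18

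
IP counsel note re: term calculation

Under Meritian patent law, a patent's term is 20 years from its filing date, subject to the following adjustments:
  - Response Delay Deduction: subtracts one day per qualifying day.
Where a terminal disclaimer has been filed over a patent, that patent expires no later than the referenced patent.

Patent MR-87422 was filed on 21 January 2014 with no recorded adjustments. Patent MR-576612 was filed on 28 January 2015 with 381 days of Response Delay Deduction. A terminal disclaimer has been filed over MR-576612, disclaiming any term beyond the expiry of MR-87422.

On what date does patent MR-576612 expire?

Natural term of MR-576612:
  Base: filing + 20 years → 28 January 2035.
  Response Delay Deduction: −381 days → 12 January 2034.
Expiry of referenced patent MR-87422:
  Base: filing + 20 years → 21 January 2034.
Terminal disclaimer: MR-576612 expires on the earlier of 12 January 2034 and 21 January 2034.

2034-01-12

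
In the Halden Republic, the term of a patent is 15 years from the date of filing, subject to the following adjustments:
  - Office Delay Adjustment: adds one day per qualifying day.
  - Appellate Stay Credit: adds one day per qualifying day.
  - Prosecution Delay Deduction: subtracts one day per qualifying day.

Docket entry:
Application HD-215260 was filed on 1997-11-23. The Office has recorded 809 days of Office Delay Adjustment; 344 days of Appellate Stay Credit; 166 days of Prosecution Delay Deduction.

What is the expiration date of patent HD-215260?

Base term: filing date + 15 years → 23 November 2012.
Office Delay Adjustment: +809 days → 10 February 2015.
Appellate Stay Credit: +344 days → 20 January 2016.
Prosecution Delay Deduction: −166 days → 7 August 2015.

2015-08-07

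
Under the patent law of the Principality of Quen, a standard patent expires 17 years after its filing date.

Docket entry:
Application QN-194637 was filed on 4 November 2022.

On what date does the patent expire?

November 4, 2039

Filing date + 17 years → 4 November 2039.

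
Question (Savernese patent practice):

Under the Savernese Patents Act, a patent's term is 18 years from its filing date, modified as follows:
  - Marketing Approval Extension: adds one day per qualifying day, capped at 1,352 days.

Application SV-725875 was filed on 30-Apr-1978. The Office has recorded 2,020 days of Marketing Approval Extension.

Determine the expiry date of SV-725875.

Base term: filing date + 18 years → 30 April 1996.
Marketing Approval Extension: 2020 days claimed exceeds the 1352-day cap, so +1352 days → 12 January 2000.

2000-01-12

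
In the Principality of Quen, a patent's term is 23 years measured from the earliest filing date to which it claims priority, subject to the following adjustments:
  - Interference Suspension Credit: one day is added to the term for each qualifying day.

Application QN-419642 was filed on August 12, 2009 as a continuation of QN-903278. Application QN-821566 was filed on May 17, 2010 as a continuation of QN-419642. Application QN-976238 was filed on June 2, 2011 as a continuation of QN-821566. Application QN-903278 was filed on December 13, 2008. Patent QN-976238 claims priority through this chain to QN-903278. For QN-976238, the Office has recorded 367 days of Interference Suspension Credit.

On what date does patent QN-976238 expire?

Earliest priority filing: 13 December 2008.
Base term: 13 December 2008 + 23 years → 13 December 2031.
Interference Suspension Credit: +367 days → 14 December 2032.

2032-12-14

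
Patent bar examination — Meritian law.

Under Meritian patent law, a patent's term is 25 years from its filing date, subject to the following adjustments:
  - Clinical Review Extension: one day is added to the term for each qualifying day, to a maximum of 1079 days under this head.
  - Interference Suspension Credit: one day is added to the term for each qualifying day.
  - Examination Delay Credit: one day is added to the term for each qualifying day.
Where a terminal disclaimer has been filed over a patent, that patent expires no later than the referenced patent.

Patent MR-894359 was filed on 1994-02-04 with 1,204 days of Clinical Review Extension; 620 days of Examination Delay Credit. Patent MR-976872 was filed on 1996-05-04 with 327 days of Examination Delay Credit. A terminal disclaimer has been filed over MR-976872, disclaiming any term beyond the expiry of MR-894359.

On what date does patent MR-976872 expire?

Natural term of MR-976872:
  Base: filing + 25 years → 4 May 2021.
  Examination Delay Credit: +327 days → 27 March 2022.
Expiry of referenced patent MR-894359:
  Base: filing + 25 years → 4 February 2019.
  Clinical Review Extension: 1204 days claimed exceeds the 1079-day cap, so +1079 days → 18 January 2022.
  Examination Delay Credit: +620 days → 30 September 2023.
Terminal disclaimer: MR-976872 expires on the earlier of 27 March 2022 and 30 September 2023.

2022-03-27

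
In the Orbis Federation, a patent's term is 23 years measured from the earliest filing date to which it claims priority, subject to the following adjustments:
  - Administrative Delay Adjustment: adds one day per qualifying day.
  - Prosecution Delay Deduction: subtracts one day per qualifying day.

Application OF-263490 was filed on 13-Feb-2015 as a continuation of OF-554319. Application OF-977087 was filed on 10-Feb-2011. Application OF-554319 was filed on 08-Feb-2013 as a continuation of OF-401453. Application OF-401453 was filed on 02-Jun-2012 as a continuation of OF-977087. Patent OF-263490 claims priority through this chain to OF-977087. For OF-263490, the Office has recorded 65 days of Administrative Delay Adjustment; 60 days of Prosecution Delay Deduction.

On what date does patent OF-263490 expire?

February 15, 2034

Earliest priority filing: 10 February 2011.
Base term: 10 February 2011 + 23 years → 10 February 2034.
Administrative Delay Adjustment: +65 days → 16 April 2034.
Prosecution Delay Deduction: −60 days → 15 February 2034.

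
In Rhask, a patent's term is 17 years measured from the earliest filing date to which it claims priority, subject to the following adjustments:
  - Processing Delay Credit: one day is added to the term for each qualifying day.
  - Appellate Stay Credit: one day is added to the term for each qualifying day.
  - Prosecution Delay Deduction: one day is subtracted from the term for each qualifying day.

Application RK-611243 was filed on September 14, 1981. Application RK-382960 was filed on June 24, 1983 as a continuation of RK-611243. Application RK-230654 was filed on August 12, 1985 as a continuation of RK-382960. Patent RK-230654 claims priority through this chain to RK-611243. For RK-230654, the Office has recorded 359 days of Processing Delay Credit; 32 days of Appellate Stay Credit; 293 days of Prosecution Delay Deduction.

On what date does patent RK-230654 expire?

Earliest priority filing: 14 September 1981.
Base term: 14 September 1981 + 17 years → 14 September 1998.
Processing Delay Credit: +359 days → 8 September 1999.
Appellate Stay Credit: +32 days → 10 October 1999.
Prosecution Delay Deduction: −293 days → 21 December 1998.

1998-12-21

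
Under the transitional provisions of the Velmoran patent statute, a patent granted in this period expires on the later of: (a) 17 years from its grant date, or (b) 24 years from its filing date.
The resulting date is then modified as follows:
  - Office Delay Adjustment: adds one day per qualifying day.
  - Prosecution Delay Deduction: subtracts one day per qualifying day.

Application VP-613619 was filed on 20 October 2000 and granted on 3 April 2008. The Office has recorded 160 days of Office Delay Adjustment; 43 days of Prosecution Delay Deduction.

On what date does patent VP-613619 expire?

2025-07-29

(a) grant + 17 years → 3 April 2025.
(b) filing + 24 years → 20 October 2024.
Later of the two: 3 April 2025.
Office Delay Adjustment: +160 days → 10 September 2025.
Prosecution Delay Deduction: −43 days → 29 July 2025.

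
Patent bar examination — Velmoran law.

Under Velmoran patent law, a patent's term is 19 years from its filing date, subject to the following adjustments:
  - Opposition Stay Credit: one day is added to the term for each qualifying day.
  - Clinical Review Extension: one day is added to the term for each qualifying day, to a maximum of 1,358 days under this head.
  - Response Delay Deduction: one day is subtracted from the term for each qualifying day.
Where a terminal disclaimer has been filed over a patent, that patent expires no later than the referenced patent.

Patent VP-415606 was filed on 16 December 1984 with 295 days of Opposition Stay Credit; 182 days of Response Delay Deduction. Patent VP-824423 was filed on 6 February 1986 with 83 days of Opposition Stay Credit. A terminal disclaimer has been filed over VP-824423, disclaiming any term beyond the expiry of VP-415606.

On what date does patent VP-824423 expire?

Natural term of VP-824423:
  Base: filing + 19 years → 6 February 2005.
  Opposition Stay Credit: +83 days → 30 April 2005.
Expiry of referenced patent VP-415606:
  Base: filing + 19 years → 16 December 2003.
  Opposition Stay Credit: +295 days → 6 October 2004.
  Response Delay Deduction: −182 days → 7 April 2004.
Terminal disclaimer: VP-824423 expires on the earlier of 30 April 2005 and 7 April 2004.

April 7, 2004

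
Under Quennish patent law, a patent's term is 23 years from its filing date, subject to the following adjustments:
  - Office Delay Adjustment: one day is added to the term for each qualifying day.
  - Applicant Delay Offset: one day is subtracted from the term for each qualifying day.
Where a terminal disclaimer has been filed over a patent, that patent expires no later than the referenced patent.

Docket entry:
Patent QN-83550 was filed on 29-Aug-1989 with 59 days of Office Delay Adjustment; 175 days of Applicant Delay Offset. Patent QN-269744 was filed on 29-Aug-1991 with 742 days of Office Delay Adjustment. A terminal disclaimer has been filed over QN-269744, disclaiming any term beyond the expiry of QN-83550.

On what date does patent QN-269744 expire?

Natural term of QN-269744:
  Base: filing + 23 years → 29 August 2014.
  Office Delay Adjustment: +742 days → 9 September 2016.
Expiry of referenced patent QN-83550:
  Base: filing + 23 years → 29 August 2012.
  Office Delay Adjustment: +59 days → 27 October 2012.
  Applicant Delay Offset: −175 days → 5 May 2012.
Terminal disclaimer: QN-269744 expires on the earlier of 9 September 2016 and 5 May 2012.

2012-05-05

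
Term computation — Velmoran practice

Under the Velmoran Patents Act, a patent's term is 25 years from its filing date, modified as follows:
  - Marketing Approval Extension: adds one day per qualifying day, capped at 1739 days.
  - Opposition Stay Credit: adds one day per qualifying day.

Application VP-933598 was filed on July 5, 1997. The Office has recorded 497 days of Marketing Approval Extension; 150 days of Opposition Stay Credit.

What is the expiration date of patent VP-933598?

April 12, 2024

Base term: filing date + 25 years → 5 July 2022.
Marketing Approval Extension: 497 days (within the 1739-day cap) → +497 days → 14 November 2023.
Opposition Stay Credit: +150 days → 12 April 2024.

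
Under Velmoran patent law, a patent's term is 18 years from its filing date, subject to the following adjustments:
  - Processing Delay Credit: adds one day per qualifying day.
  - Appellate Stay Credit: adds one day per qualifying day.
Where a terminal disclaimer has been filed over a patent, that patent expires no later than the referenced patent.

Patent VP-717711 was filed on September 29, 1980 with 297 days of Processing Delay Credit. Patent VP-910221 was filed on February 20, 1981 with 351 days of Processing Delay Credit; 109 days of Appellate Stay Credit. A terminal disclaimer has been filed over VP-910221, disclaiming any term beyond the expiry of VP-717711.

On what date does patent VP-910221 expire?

July 23, 1999

Natural term of VP-910221:
  Base: filing + 18 years → 20 February 1999.
  Processing Delay Credit: +351 days → 6 February 2000.
  Appellate Stay Credit: +109 days → 25 May 2000.
Expiry of referenced patent VP-717711:
  Base: filing + 18 years → 29 September 1998.
  Processing Delay Credit: +297 days → 23 July 1999.
Terminal disclaimer: VP-910221 expires on the earlier of 25 May 2000 and 23 July 1999.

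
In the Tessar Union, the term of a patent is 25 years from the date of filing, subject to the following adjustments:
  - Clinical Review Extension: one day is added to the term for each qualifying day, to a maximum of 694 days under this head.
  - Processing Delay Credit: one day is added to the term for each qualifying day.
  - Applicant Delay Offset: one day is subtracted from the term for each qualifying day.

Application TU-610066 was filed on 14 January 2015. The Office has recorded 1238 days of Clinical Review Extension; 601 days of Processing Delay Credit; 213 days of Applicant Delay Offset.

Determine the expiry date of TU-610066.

2042-12-31

Base term: filing date + 25 years → 14 January 2040.
Clinical Review Extension: 1238 days claimed exceeds the 694-day cap, so +694 days → 8 December 2041.
Processing Delay Credit: +601 days → 1 August 2043.
Applicant Delay Offset: −213 days → 31 December 2042.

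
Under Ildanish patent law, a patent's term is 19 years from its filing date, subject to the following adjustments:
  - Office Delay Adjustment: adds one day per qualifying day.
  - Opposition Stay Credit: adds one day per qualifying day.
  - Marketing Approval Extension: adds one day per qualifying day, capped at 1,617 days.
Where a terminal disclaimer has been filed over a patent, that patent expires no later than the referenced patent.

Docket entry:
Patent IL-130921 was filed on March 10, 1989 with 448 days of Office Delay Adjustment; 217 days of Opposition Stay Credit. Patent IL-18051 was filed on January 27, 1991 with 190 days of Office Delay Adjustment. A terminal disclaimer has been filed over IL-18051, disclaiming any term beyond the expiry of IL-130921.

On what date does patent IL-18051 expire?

Natural term of IL-18051:
  Base: filing + 19 years → 27 January 2010.
  Office Delay Adjustment: +190 days → 5 August 2010.
Expiry of referenced patent IL-130921:
  Base: filing + 19 years → 10 March 2008.
  Office Delay Adjustment: +448 days → 1 June 2009.
  Opposition Stay Credit: +217 days → 4 January 2010.
Terminal disclaimer: IL-18051 expires on the earlier of 5 August 2010 and 4 January 2010.

2010-01-04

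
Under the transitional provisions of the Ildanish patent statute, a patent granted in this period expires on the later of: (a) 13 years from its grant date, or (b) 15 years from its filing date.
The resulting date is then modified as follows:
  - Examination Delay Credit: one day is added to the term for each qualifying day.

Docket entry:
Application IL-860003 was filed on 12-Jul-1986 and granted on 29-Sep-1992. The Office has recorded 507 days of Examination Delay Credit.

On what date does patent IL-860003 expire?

(a) grant + 13 years → 29 September 2005.
(b) filing + 15 years → 12 July 2001.
Later of the two: 29 September 2005.
Examination Delay Credit: +507 days → 18 February 2007.

2007-02-18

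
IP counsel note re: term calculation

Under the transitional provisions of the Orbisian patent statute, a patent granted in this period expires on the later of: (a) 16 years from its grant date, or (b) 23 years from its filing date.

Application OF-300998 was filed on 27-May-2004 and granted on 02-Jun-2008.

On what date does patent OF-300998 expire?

(a) grant + 16 years → 2 June 2024.
(b) filing + 23 years → 27 May 2027.
Later of the two: 27 May 2027.

May 27, 2027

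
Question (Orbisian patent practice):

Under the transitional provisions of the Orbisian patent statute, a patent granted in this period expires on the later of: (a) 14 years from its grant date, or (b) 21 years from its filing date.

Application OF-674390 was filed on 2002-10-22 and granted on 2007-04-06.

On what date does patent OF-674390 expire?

2023-10-22

(a) grant + 14 years → 6 April 2021.
(b) filing + 21 years → 22 October 2023.
Later of the two: 22 October 2023.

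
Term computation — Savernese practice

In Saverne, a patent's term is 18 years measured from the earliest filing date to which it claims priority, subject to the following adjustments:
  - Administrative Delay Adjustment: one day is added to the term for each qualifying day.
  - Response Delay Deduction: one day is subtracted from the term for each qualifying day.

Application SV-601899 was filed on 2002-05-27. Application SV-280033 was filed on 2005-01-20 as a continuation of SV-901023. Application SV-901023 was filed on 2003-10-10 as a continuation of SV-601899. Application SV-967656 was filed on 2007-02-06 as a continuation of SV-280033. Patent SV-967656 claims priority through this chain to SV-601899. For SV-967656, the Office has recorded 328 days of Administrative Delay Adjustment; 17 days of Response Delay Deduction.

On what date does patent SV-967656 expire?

2021-04-03

Earliest priority filing: 27 May 2002.
Base term: 27 May 2002 + 18 years → 27 May 2020.
Administrative Delay Adjustment: +328 days → 20 April 2021.
Response Delay Deduction: −17 days → 3 April 2021.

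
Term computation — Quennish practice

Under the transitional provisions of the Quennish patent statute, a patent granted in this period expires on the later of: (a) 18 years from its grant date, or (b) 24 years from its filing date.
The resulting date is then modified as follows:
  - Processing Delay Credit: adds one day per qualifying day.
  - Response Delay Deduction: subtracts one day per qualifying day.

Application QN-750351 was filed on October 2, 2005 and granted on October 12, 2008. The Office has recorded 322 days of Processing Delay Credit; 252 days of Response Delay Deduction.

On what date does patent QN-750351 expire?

2029-12-11

(a) grant + 18 years → 12 October 2026.
(b) filing + 24 years → 2 October 2029.
Later of the two: 2 October 2029.
Processing Delay Credit: +322 days → 20 August 2030.
Response Delay Deduction: −252 days → 11 December 2029.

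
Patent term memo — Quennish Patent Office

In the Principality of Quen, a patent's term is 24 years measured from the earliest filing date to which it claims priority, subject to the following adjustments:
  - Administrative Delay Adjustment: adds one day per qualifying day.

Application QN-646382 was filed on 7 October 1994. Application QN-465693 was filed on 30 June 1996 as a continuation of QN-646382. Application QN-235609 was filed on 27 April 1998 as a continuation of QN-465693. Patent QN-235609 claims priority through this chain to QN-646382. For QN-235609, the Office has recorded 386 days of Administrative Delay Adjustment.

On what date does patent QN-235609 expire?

2019-10-28

Earliest priority filing: 7 October 1994.
Base term: 7 October 1994 + 24 years → 7 October 2018.
Administrative Delay Adjustment: +386 days → 28 October 2019.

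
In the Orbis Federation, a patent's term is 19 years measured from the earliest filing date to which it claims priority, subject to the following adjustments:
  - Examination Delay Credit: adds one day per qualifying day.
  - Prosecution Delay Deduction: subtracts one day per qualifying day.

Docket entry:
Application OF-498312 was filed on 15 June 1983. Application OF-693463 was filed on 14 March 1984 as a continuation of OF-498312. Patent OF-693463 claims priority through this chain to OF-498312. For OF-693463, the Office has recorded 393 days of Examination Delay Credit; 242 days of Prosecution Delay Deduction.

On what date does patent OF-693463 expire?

Earliest priority filing: 15 June 1983.
Base term: 15 June 1983 + 19 years → 15 June 2002.
Examination Delay Credit: +393 days → 13 July 2003.
Prosecution Delay Deduction: −242 days → 13 November 2002.

2002-11-13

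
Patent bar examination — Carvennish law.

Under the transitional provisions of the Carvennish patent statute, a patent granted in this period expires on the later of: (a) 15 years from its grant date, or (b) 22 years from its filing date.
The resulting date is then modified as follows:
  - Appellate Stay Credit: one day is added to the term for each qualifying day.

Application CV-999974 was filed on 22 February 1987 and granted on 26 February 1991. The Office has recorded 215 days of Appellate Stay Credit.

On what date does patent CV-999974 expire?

(a) grant + 15 years → 26 February 2006.
(b) filing + 22 years → 22 February 2009.
Later of the two: 22 February 2009.
Appellate Stay Credit: +215 days → 25 September 2009.

2009-09-25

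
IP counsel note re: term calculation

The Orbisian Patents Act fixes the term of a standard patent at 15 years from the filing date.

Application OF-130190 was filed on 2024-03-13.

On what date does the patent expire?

Filing date + 15 years → 13 March 2039.

2039-03-13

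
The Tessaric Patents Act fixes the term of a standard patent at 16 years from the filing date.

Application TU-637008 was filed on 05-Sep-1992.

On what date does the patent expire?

Filing date + 16 years → 5 September 2008.

September 5, 2008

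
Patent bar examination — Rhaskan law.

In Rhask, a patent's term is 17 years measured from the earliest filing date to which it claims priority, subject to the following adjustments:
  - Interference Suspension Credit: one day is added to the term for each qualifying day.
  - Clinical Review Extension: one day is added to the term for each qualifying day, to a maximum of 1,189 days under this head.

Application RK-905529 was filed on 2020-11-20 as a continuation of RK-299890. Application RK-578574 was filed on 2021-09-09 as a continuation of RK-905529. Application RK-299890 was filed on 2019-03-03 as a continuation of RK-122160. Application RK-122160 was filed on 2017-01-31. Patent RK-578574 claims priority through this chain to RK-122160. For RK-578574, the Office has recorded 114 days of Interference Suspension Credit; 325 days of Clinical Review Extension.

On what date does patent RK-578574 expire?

Earliest priority filing: 31 January 2017.
Base term: 31 January 2017 + 17 years → 31 January 2034.
Interference Suspension Credit: +114 days → 25 May 2034.
Clinical Review Extension: 325 days (within the 1189-day cap) → +325 days → 15 April 2035.

April 15, 2035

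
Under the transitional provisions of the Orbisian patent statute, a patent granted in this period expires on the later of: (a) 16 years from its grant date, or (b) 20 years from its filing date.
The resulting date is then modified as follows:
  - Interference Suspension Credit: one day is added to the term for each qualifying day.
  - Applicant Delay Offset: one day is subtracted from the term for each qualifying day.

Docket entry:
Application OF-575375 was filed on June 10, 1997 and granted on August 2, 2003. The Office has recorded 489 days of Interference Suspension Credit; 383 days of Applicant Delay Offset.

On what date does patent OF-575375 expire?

2019-11-16

(a) grant + 16 years → 2 August 2019.
(b) filing + 20 years → 10 June 2017.
Later of the two: 2 August 2019.
Interference Suspension Credit: +489 days → 3 December 2020.
Applicant Delay Offset: −383 days → 16 November 2019.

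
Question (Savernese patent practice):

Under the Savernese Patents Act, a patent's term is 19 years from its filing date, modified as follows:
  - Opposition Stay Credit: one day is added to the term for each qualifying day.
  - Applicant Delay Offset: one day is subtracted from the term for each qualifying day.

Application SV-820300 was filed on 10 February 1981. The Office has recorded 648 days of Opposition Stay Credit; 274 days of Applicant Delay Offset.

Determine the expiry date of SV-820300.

Base term: filing date + 19 years → 10 February 2000.
Opposition Stay Credit: +648 days → 19 November 2001.
Applicant Delay Offset: −274 days → 18 February 2001.

2001-02-18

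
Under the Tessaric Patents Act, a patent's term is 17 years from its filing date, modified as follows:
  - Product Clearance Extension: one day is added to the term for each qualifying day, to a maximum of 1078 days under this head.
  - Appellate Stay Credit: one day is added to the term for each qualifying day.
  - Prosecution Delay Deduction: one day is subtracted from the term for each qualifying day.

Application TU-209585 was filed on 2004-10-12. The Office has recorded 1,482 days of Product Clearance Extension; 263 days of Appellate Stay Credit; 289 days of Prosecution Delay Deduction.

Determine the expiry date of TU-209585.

Base term: filing date + 17 years → 12 October 2021.
Product Clearance Extension: 1482 days claimed exceeds the 1078-day cap, so +1078 days → 24 September 2024.
Appellate Stay Credit: +263 days → 14 June 2025.
Prosecution Delay Deduction: −289 days → 29 August 2024.

2024-08-29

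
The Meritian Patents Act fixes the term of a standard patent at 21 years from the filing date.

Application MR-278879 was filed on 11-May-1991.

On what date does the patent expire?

Filing date + 21 years → 11 May 2012.

2012-05-11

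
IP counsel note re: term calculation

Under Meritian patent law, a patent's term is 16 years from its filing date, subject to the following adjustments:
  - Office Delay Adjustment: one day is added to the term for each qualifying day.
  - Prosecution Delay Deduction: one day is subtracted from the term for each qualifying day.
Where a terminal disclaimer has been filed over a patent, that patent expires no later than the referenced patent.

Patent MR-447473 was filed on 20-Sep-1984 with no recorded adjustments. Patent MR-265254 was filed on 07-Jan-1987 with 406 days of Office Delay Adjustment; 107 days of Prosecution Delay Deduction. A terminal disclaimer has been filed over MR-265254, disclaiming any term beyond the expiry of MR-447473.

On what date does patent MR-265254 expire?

Natural term of MR-265254:
  Base: filing + 16 years → 7 January 2003.
  Office Delay Adjustment: +406 days → 17 February 2004.
  Prosecution Delay Deduction: −107 days → 2 November 2003.
Expiry of referenced patent MR-447473:
  Base: filing + 16 years → 20 September 2000.
Terminal disclaimer: MR-265254 expires on the earlier of 2 November 2003 and 20 September 2000.

2000-09-20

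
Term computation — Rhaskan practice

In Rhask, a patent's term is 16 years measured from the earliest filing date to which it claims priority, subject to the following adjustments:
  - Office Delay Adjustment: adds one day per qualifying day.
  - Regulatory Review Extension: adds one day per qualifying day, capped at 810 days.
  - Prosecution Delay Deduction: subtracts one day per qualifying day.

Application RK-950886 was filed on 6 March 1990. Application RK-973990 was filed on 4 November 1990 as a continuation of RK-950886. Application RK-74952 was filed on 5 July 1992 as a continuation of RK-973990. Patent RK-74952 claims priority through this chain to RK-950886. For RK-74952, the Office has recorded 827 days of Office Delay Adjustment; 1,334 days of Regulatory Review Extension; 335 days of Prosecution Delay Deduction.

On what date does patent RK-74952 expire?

September 28, 2009

Earliest priority filing: 6 March 1990.
Base term: 6 March 1990 + 16 years → 6 March 2006.
Office Delay Adjustment: +827 days → 10 June 2008.
Regulatory Review Extension: 1334 days claimed exceeds the 810-day cap, so +810 days → 29 August 2010.
Prosecution Delay Deduction: −335 days → 28 September 2009.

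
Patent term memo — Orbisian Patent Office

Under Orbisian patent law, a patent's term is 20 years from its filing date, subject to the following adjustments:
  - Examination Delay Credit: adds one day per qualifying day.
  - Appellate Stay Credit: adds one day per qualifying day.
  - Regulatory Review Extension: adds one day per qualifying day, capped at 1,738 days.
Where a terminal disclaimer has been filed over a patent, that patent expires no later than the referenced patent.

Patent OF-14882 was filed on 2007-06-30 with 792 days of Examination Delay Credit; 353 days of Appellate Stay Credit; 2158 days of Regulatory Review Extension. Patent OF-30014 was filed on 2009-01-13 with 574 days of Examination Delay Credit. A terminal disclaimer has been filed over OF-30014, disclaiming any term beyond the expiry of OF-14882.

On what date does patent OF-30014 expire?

August 10, 2030

Natural term of OF-30014:
  Base: filing + 20 years → 13 January 2029.
  Examination Delay Credit: +574 days → 10 August 2030.
Expiry of referenced patent OF-14882:
  Base: filing + 20 years → 30 June 2027.
  Examination Delay Credit: +792 days → 30 August 2029.
  Appellate Stay Credit: +353 days → 18 August 2030.
  Regulatory Review Extension: 2158 days claimed exceeds the 1738-day cap, so +1738 days → 22 May 2035.
Terminal disclaimer: OF-30014 expires on the earlier of 10 August 2030 and 22 May 2035.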